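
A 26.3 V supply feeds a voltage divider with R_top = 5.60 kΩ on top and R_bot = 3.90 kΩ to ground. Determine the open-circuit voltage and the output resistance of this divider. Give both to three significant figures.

V_th = 10.8 V, R_th = 2.30 kΩ

V_th is the open-circuit tap voltage: 26.3 × 3.90/(5.60 + 3.90) = 10.8 V.
With the supply zeroed, R_top and R_bot appear in parallel from the tap: R_th = R_top‖R_bot = (5.60 × 3.90)/9.500 = 2.30 kΩ.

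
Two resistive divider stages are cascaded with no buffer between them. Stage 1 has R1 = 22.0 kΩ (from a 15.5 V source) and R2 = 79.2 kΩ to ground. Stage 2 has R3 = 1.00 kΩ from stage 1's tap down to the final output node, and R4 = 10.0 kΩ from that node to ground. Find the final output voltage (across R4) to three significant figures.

V_out ≈ 4.30 V

Stage 2 presents R3+R4 = 11.00 kΩ as a load on stage 1's tap.
Stage 1's lower leg becomes R2‖(R3+R4) = 9.659 kΩ, so V_mid = 15.5 × 9.659/31.66 = 4.729 V.
Stage 2 is itself unloaded: V_out = V_mid × R4/(R3+R4) = 4.729 × 10.0/11.00 = 4.30 V.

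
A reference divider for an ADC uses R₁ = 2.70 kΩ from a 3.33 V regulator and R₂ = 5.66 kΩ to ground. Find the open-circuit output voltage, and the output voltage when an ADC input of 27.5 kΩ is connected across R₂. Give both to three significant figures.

Unloaded: 2.25 V; loaded: 2.11 V

Open-circuit: V = 3.33 × 5.66/(2.70 + 5.66) = 2.25 V.
With the load, R₂ becomes R₂‖R_L = 4.694 kΩ, so V = 3.33 × 4.694/7.394 = 2.11 V.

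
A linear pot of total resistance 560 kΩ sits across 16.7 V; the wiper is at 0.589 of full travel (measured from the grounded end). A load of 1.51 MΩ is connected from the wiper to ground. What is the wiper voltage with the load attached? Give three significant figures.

V ≈ 9.03 V

The wiper splits the pot into (1−α)R = 230.2 kΩ above and αR = 329.8 kΩ below.
Lower section ‖ load = 270.7 kΩ.
V_wiper = 16.7 × 270.7/(230.2 + 270.7) = 9.03 V.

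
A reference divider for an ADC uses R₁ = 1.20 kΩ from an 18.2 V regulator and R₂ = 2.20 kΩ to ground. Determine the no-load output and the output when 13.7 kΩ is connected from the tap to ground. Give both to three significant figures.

Unloaded: 11.8 V; loaded: 11.1 V

Open-circuit: V = 18.2 × 2.20/(1.20 + 2.20) = 11.8 V.
With the load, R₂ becomes R₂‖R_L = 1.896 kΩ, so V = 18.2 × 1.896/3.096 = 11.1 V.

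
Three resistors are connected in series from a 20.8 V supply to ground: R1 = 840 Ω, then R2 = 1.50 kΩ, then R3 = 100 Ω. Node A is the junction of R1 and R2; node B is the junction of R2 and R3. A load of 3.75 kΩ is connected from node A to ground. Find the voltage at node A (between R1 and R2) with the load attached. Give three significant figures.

V ≈ 11.9 V

Below node A the series string R2+R3 = 1600 Ω sits in parallel with the 3750 Ω load: 1121 Ω.
V_A = 20.8 × 1121/(840 + 1121) = 11.9 V.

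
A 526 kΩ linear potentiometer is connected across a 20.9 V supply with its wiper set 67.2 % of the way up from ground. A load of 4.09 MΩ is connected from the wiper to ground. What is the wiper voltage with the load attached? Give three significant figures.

V ≈ 13.7 V

The wiper splits the pot into (1−α)R = 172.5 kΩ above and αR = 353.5 kΩ below.
Lower section ‖ load = 325.4 kΩ.
V_wiper = 20.9 × 325.4/(172.5 + 325.4) = 13.7 V.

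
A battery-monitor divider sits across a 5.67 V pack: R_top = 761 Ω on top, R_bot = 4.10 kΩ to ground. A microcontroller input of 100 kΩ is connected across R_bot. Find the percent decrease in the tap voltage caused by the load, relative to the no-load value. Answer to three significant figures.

The divider's output (Thévenin) resistance is R_top‖R_bot = 641.9 Ω.
Fractional drop under load = R_th/(R_th + R_L) = 641.9 / (641.9 + 100000) = 0.006378.
So the output falls by 0.638 %.

0.638 %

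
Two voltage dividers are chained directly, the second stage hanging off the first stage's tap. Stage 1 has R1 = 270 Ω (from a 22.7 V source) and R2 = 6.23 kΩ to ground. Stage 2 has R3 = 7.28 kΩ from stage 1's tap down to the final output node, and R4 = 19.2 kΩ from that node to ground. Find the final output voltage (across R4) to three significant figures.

V_out ≈ 15.6 V

Stage 2 presents R3+R4 = 26480 Ω as a load on stage 1's tap.
Stage 1's lower leg becomes R2‖(R3+R4) = 5043 Ω, so V_mid = 22.7 × 5043/5313 = 21.55 V.
Stage 2 is itself unloaded: V_out = V_mid × R4/(R3+R4) = 21.55 × 19200/26480 = 15.6 V.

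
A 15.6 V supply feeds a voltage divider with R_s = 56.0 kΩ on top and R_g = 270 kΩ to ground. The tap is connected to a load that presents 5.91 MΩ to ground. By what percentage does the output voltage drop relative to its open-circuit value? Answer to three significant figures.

The divider's output (Thévenin) resistance is R_s‖R_g = 46.38 kΩ.
Fractional drop under load = R_th/(R_th + R_L) = 46.38 / (46.38 + 5910) = 0.007787.
So the output falls by 0.779 %.

0.779 %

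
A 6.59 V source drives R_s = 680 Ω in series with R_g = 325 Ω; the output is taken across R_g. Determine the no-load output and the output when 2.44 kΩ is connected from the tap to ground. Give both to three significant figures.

Unloaded: 2.13 V; loaded: 1.95 V

Open-circuit: V = 6.59 × 325/(680 + 325) = 2.13 V.
With the load, R_g becomes R_g‖R_L = 286.8 Ω, so V = 6.59 × 286.8/966.8 = 1.95 V.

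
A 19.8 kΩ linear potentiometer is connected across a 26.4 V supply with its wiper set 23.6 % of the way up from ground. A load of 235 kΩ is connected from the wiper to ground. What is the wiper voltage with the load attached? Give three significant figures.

The wiper splits the pot into (1−α)R = 15.13 kΩ above and αR = 4.673 kΩ below.
Lower section ‖ load = 4.582 kΩ.
V_wiper = 26.4 × 4.582/(15.13 + 4.582) = 6.14 V.

V ≈ 6.14 V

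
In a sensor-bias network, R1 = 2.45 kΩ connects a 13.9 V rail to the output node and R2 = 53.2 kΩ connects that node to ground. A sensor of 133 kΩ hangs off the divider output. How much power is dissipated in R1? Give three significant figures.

P ≈ 0.289 mW

Total resistance from the source is R1 + (R2‖R_L) = 40.45 kΩ, so I = 13.9/40.45 kΩ = 0.3436 mA.
P = I²·R1 = (0.3436 mA)² × 2.45 kΩ = 0.289 mW.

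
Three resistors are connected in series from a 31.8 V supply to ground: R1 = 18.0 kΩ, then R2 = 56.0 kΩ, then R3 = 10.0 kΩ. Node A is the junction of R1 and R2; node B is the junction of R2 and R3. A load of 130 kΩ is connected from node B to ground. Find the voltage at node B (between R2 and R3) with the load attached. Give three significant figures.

V ≈ 3.55 V

At node B, R3 is in parallel with the load: R3‖R_L = 9.286 kΩ.
Below node A the resistance is R2 + (R3‖R_L) = 65.29 kΩ, so V_A = 31.8 × 65.29/83.29 = 24.93 V.
Then V_B = V_A × (R3‖R_L)/(R2 + R3‖R_L) = 24.93 × 9.286/65.29 = 3.55 V.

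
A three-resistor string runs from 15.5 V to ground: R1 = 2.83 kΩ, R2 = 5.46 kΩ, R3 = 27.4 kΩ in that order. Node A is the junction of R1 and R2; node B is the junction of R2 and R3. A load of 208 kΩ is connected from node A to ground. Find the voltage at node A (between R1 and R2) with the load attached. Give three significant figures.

Below node A the series string R2+R3 = 32.86 kΩ sits in parallel with the 208 kΩ load: 28.38 kΩ.
V_A = 15.5 × 28.38/(2.83 + 28.38) = 14.1 V.

V ≈ 14.1 V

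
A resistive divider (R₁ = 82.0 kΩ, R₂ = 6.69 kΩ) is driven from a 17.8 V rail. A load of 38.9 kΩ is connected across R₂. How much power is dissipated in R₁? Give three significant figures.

Total resistance from the source is R₁ + (R₂‖R_L) = 87.71 kΩ, so I = 17.8/87.71 kΩ = 0.2029 mA.
P = I²·R₁ = (0.2029 mA)² × 82.0 kΩ = 3.38 mW.

P ≈ 3.38 mW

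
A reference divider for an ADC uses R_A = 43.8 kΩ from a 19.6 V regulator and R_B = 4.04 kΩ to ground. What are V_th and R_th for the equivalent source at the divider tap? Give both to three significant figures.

V_th = 1.66 V, R_th = 3.70 kΩ

V_th is the open-circuit tap voltage: 19.6 × 4.04/(43.8 + 4.04) = 1.66 V.
With the supply zeroed, R_A and R_B appear in parallel from the tap: R_th = R_A‖R_B = (43.8 × 4.04)/47.84 = 3.70 kΩ.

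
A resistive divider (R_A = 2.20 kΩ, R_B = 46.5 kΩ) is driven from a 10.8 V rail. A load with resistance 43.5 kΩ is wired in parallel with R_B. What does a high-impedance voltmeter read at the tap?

The load sits in parallel with R_B: R_B‖R_L = (46.5 × 43.5) / (46.5 + 43.5) = 22.48 kΩ.
V_out = 10.8 × 22.48 / (2.20 + 22.48) = 10.8 × 22.48/24.68 = 9.84 V.

V_out ≈ 9.84 V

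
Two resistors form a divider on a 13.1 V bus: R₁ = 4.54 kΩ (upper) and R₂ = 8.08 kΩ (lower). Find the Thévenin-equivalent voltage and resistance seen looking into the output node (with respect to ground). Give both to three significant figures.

V_th is the open-circuit tap voltage: 13.1 × 8.08/(4.54 + 8.08) = 8.39 V.
With the supply zeroed, R₁ and R₂ appear in parallel from the tap: R_th = R₁‖R₂ = (4.54 × 8.08)/12.62 = 2.91 kΩ.

V_th = 8.39 V, R_th = 2.91 kΩ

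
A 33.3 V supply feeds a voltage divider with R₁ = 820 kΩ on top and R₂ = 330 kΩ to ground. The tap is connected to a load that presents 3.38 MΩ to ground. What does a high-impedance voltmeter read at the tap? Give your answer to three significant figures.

V_out ≈ 8.93 V

The load sits in parallel with R₂: R₂‖R_L = (330 × 3380) / (330 + 3380) = 300.6 kΩ.
V_out = 33.3 × 300.6 / (820 + 300.6) = 33.3 × 300.6/1121 = 8.93 V.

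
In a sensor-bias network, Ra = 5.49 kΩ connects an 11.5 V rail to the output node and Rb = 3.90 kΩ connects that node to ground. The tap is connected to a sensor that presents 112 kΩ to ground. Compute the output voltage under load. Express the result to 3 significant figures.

The load sits in parallel with Rb: Rb‖R_L = (3.90 × 112) / (3.90 + 112) = 3.769 kΩ.
V_out = 11.5 × 3.769 / (5.49 + 3.769) = 11.5 × 3.769/9.259 = 4.68 V.

V_out ≈ 4.68 V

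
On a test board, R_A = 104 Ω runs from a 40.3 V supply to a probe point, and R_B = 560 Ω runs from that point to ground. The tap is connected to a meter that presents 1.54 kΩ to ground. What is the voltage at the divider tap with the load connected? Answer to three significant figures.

The load sits in parallel with R_B: R_B‖R_L = (560 × 1540) / (560 + 1540) = 410.7 Ω.
V_out = 40.3 × 410.7 / (104 + 410.7) = 40.3 × 410.7/514.7 = 32.2 V.
(Unloaded it would have been 34.0 V.)

V_out ≈ 32.2 V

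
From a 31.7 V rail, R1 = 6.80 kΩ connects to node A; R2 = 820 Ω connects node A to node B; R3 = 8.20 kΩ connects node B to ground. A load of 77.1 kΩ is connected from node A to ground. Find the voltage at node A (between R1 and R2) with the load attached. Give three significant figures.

Below node A the series string R2+R3 = 9020 Ω sits in parallel with the 77100 Ω load: 8075 Ω.
V_A = 31.7 × 8075/(6800 + 8075) = 17.2 V.

V ≈ 17.2 V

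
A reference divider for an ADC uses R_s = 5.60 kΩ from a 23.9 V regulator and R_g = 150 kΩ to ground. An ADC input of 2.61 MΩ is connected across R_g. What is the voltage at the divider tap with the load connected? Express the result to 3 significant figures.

The load sits in parallel with R_g: R_g‖R_L = (150 × 2610) / (150 + 2610) = 141.8 kΩ.
V_out = 23.9 × 141.8 / (5.60 + 141.8) = 23.9 × 141.8/147.4 = 23.0 V.

V_out ≈ 23.0 V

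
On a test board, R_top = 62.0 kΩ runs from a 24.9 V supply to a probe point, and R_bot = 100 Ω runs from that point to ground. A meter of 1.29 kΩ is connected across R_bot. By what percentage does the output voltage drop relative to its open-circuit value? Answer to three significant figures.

The divider's output (Thévenin) resistance is R_top‖R_bot = 99.84 Ω.
Fractional drop under load = R_th/(R_th + R_L) = 99.84 / (99.84 + 1290) = 0.07183.
So the output falls by 7.18 %.

7.18 %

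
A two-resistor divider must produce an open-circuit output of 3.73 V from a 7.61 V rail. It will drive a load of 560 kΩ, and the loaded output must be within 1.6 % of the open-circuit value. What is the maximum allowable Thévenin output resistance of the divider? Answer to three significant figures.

R_th ≤ 9.11 kΩ

Loading drop = R_th/(R_th + R_L) ≤ 0.0160, so R_th ≤ R_L · ε/(1−ε) = 560 kΩ × 0.0160/0.9840 = 9.11 kΩ.
(Any R1, R2 with R2/(R1+R2) = 0.490 and R1‖R2 ≤ 9.11 kΩ will meet the spec.)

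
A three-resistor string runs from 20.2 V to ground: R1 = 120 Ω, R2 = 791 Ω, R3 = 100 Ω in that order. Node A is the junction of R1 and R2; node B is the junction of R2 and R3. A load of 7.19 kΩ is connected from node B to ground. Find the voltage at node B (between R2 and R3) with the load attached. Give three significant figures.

At node B, R3 is in parallel with the load: R3‖R_L = 98.63 Ω.
Below node A the resistance is R2 + (R3‖R_L) = 889.6 Ω, so V_A = 20.2 × 889.6/1010 = 17.80 V.
Then V_B = V_A × (R3‖R_L)/(R2 + R3‖R_L) = 17.80 × 98.63/889.6 = 1.97 V.

V ≈ 1.97 V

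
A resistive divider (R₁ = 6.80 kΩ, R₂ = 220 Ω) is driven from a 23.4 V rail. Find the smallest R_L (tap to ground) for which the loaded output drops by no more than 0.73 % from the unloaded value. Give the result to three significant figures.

R_L(min) ≈ 29.0 kΩ

Output resistance R_th = R₁‖R₂ = (6800 × 220)/7020 = 213.1 Ω.
The fractional drop is R_th/(R_th + R_L); requiring this ≤ 0.00730 gives R_L ≥ R_th(1/0.00730 − 1) = 213.1 × 136.0 = 29.0 kΩ.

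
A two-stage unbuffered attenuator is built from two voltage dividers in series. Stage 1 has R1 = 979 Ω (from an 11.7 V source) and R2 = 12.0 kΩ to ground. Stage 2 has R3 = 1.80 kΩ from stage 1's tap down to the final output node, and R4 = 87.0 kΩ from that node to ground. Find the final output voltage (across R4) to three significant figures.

Stage 2 presents R3+R4 = 88800 Ω as a load on stage 1's tap.
Stage 1's lower leg becomes R2‖(R3+R4) = 10570 Ω, so V_mid = 11.7 × 10570/11550 = 10.71 V.
Stage 2 is itself unloaded: V_out = V_mid × R4/(R3+R4) = 10.71 × 87000/88800 = 10.5 V.

V_out ≈ 10.5 V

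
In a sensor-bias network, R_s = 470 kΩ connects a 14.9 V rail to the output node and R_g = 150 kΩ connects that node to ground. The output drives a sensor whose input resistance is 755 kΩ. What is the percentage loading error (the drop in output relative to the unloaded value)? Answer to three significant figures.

The divider's output (Thévenin) resistance is R_s‖R_g = 113.7 kΩ.
Fractional drop under load = R_th/(R_th + R_L) = 113.7 / (113.7 + 755) = 0.1309.
So the output falls by 13.1 %.

13.1 %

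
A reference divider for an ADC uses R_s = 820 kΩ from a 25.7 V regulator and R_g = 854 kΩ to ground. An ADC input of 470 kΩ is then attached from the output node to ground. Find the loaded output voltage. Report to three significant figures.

The load sits in parallel with R_g: R_g‖R_L = (854 × 470) / (854 + 470) = 303.2 kΩ.
V_out = 25.7 × 303.2 / (820 + 303.2) = 25.7 × 303.2/1123 = 6.94 V.

V_out ≈ 6.94 V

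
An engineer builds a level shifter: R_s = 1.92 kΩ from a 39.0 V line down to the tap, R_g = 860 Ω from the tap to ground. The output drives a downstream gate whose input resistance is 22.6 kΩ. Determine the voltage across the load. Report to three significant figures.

The load sits in parallel with R_g: R_g‖R_L = (860 × 22600) / (860 + 22600) = 828.5 Ω.
V_out = 39.0 × 828.5 / (1920 + 828.5) = 39.0 × 828.5/2748 = 11.8 V.

V_out ≈ 11.8 V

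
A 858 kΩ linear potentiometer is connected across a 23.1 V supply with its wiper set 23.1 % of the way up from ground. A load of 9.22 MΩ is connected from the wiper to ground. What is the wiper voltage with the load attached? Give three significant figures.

V ≈ 5.25 V

The wiper splits the pot into (1−α)R = 659.8 kΩ above and αR = 198.2 kΩ below.
Lower section ‖ load = 194.0 kΩ.
V_wiper = 23.1 × 194.0/(659.8 + 194.0) = 5.25 V.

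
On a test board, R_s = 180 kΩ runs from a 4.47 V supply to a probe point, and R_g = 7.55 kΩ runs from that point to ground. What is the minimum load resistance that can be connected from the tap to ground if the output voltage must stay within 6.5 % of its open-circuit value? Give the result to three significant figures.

R_L(min) ≈ 104 kΩ

Output resistance R_th = R_s‖R_g = (180 × 7.55)/187.6 = 7.246 kΩ.
The fractional drop is R_th/(R_th + R_L); requiring this ≤ 0.0650 gives R_L ≥ R_th(1/0.0650 − 1) = 7.246 × 14.38 = 104 kΩ.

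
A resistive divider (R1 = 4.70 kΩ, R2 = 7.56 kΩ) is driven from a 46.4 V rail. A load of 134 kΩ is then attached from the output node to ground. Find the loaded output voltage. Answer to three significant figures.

The load sits in parallel with R2: R2‖R_L = (7.56 × 134) / (7.56 + 134) = 7.156 kΩ.
V_out = 46.4 × 7.156 / (4.70 + 7.156) = 46.4 × 7.156/11.86 = 28.0 V.
(Unloaded it would have been 28.6 V.)

V_out ≈ 28.0 V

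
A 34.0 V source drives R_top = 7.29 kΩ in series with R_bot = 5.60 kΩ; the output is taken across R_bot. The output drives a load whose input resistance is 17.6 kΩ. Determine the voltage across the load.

The load sits in parallel with R_bot: R_bot‖R_L = (5.60 × 17.6) / (5.60 + 17.6) = 4.248 kΩ.
V_out = 34.0 × 4.248 / (7.29 + 4.248) = 34.0 × 4.248/11.54 = 12.5 V.
(Unloaded it would have been 14.8 V.)

V_out ≈ 12.5 V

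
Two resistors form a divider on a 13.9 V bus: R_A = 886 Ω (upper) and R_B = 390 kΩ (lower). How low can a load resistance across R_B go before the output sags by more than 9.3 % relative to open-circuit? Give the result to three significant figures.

Output resistance R_th = R_A‖R_B = (886 × 390000)/390900 = 884.0 Ω.
The fractional drop is R_th/(R_th + R_L); requiring this ≤ 0.0930 gives R_L ≥ R_th(1/0.0930 − 1) = 884.0 × 9.753 = 8.62 kΩ.

R_L(min) ≈ 8.62 kΩ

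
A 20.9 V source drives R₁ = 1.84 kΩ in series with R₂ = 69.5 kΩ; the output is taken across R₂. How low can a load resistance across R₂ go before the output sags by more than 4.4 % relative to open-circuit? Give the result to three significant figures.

R_L(min) ≈ 38.9 kΩ

Output resistance R_th = R₁‖R₂ = (1.84 × 69.5)/71.34 = 1.793 kΩ.
The fractional drop is R_th/(R_th + R_L); requiring this ≤ 0.0440 gives R_L ≥ R_th(1/0.0440 − 1) = 1.793 × 21.73 = 38.9 kΩ.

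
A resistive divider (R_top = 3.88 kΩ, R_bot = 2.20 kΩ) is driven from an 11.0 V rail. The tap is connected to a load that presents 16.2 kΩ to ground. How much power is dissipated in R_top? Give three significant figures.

Total resistance from the source is R_top + (R_bot‖R_L) = 5.817 kΩ, so I = 11.0/5.817 kΩ = 1.891 mA.
P = I²·R_top = (1.891 mA)² × 3.88 kΩ = 13.9 mW.

P ≈ 13.9 mW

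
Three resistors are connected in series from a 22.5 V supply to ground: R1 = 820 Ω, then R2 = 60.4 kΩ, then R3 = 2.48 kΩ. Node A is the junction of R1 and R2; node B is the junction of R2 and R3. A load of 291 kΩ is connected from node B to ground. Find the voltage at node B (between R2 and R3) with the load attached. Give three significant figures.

At node B, R3 is in parallel with the load: R3‖R_L = 2459 Ω.
Below node A the resistance is R2 + (R3‖R_L) = 62860 Ω, so V_A = 22.5 × 62860/63680 = 22.21 V.
Then V_B = V_A × (R3‖R_L)/(R2 + R3‖R_L) = 22.21 × 2459/62860 = 0.869 V.

V ≈ 0.869 V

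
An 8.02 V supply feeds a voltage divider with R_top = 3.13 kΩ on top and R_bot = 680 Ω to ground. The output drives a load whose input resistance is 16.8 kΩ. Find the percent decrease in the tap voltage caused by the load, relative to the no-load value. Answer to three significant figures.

The divider's output (Thévenin) resistance is R_top‖R_bot = 558.6 Ω.
Fractional drop under load = R_th/(R_th + R_L) = 558.6 / (558.6 + 16800) = 0.03218.
So the output falls by 3.22 %.

3.22 %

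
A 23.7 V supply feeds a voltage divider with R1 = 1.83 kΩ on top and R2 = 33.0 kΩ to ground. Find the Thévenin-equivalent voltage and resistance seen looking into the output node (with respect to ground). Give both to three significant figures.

V_th = 22.5 V, R_th = 1.73 kΩ

V_th is the open-circuit tap voltage: 23.7 × 33.0/(1.83 + 33.0) = 22.5 V.
With the supply zeroed, R1 and R2 appear in parallel from the tap: R_th = R1‖R2 = (1.83 × 33.0)/34.83 = 1.73 kΩ.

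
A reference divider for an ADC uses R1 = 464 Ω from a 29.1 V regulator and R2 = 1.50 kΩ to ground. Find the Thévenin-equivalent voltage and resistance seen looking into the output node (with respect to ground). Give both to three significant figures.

V_th = 22.2 V, R_th = 354 Ω

V_th is the open-circuit tap voltage: 29.1 × 1500/(464 + 1500) = 22.2 V.
With the supply zeroed, R1 and R2 appear in parallel from the tap: R_th = R1‖R2 = (464 × 1500)/1964 = 354 Ω.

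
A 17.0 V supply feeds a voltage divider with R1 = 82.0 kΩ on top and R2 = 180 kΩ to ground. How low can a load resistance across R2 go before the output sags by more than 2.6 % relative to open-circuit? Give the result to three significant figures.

Output resistance R_th = R1‖R2 = (82.0 × 180)/262.0 = 56.34 kΩ.
The fractional drop is R_th/(R_th + R_L); requiring this ≤ 0.0260 gives R_L ≥ R_th(1/0.0260 − 1) = 56.34 × 37.46 = 2.11 MΩ.

R_L(min) ≈ 2.11 MΩ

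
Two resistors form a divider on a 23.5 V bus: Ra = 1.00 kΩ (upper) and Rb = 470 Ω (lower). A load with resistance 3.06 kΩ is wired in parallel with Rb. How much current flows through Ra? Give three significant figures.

I ≈ 16.7 mA

Rb‖R_L = 407.4 Ω, so the source sees Ra + Rb‖R_L = 1407 Ω.
I = 23.5 V / 1407 Ω = 16.7 mA.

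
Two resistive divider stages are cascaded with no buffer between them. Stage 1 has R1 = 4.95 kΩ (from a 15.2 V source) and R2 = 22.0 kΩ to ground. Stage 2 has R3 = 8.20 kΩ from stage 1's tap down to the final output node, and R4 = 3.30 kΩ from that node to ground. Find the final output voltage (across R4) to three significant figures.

V_out ≈ 2.63 V

Stage 2 presents R3+R4 = 11.50 kΩ as a load on stage 1's tap.
Stage 1's lower leg becomes R2‖(R3+R4) = 7.552 kΩ, so V_mid = 15.2 × 7.552/12.50 = 9.182 V.
Stage 2 is itself unloaded: V_out = V_mid × R4/(R3+R4) = 9.182 × 3.30/11.50 = 2.63 V.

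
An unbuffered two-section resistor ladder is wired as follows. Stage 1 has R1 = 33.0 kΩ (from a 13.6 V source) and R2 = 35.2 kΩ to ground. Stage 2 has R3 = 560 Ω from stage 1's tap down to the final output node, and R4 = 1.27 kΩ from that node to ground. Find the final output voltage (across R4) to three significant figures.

V_out ≈ 0.473 V

Stage 2 presents R3+R4 = 1830 Ω as a load on stage 1's tap.
Stage 1's lower leg becomes R2‖(R3+R4) = 1740 Ω, so V_mid = 13.6 × 1740/34740 = 0.6810 V.
Stage 2 is itself unloaded: V_out = V_mid × R4/(R3+R4) = 0.6810 × 1270/1830 = 0.473 V.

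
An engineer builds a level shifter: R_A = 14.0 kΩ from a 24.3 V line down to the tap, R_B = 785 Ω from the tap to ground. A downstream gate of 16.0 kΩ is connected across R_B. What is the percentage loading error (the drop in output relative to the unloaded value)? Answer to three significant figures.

4.44 %

The divider's output (Thévenin) resistance is R_A‖R_B = 743.3 Ω.
Fractional drop under load = R_th/(R_th + R_L) = 743.3 / (743.3 + 16000) = 0.04440.
So the output falls by 4.44 %.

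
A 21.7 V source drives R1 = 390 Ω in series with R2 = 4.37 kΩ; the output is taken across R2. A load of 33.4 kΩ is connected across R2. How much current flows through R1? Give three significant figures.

I ≈ 5.10 mA

R2‖R_L = 3864 Ω, so the source sees R1 + R2‖R_L = 4254 Ω.
I = 21.7 V / 4254 Ω = 5.10 mA.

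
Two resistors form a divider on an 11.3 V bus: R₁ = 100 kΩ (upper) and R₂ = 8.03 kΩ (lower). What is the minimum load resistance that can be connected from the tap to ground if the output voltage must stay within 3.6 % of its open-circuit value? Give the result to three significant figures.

R_L(min) ≈ 199 kΩ

Output resistance R_th = R₁‖R₂ = (100 × 8.03)/108.0 = 7.433 kΩ.
The fractional drop is R_th/(R_th + R_L); requiring this ≤ 0.0360 gives R_L ≥ R_th(1/0.0360 − 1) = 7.433 × 26.78 = 199 kΩ.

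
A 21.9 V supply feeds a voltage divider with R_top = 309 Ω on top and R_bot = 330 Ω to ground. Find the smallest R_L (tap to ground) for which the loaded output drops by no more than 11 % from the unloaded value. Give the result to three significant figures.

R_L(min) ≈ 1.29 kΩ

Output resistance R_th = R_top‖R_bot = (309 × 330)/639.0 = 159.6 Ω.
The fractional drop is R_th/(R_th + R_L); requiring this ≤ 0.110 gives R_L ≥ R_th(1/0.110 − 1) = 159.6 × 8.091 = 1.29 kΩ.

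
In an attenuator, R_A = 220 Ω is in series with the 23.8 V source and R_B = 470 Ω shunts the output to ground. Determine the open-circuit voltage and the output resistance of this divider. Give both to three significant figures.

V_th is the open-circuit tap voltage: 23.8 × 470/(220 + 470) = 16.2 V.
With the supply zeroed, R_A and R_B appear in parallel from the tap: R_th = R_A‖R_B = (220 × 470)/690.0 = 150 Ω.

V_th = 16.2 V, R_th = 150 Ω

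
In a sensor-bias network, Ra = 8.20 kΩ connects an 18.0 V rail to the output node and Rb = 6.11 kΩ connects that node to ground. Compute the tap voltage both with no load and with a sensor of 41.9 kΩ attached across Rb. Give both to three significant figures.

Unloaded: 7.69 V; loaded: 7.09 V

Open-circuit: V = 18.0 × 6.11/(8.20 + 6.11) = 7.69 V.
With the load, Rb becomes Rb‖R_L = 5.332 kΩ, so V = 18.0 × 5.332/13.53 = 7.09 V.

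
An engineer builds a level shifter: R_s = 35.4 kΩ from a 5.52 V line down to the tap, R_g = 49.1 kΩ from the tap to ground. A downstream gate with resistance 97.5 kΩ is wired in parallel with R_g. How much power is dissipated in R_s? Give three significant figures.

P ≈ 0.233 mW

Total resistance from the source is R_s + (R_g‖R_L) = 68.06 kΩ, so I = 5.52/68.06 kΩ = 0.08111 mA.
P = I²·R_s = (0.08111 mA)² × 35.4 kΩ = 0.233 mW.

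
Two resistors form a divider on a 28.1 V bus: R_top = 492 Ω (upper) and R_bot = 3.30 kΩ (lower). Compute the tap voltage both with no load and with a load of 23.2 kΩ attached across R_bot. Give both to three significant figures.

Unloaded: 24.5 V; loaded: 24.0 V

Open-circuit: V = 28.1 × 3300/(492 + 3300) = 24.5 V.
With the load, R_bot becomes R_bot‖R_L = 2889 Ω, so V = 28.1 × 2889/3381 = 24.0 V.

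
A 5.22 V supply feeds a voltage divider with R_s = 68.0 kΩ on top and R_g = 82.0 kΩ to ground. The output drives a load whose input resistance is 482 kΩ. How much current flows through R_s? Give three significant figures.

R_g‖R_L = 70.08 kΩ, so the source sees R_s + R_g‖R_L = 138.1 kΩ.
I = 5.22 V / 138.1 kΩ = 0.0378 mA.

I ≈ 0.0378 mA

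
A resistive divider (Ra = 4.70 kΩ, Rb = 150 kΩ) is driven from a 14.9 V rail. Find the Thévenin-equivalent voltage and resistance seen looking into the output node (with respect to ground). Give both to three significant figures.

V_th = 14.4 V, R_th = 4.56 kΩ

V_th is the open-circuit tap voltage: 14.9 × 150/(4.70 + 150) = 14.4 V.
With the supply zeroed, Ra and Rb appear in parallel from the tap: R_th = Ra‖Rb = (4.70 × 150)/154.7 = 4.56 kΩ.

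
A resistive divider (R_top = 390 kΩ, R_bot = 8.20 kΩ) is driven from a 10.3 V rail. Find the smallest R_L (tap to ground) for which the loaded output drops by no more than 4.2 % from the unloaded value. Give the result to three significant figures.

Output resistance R_th = R_top‖R_bot = (390 × 8.20)/398.2 = 8.031 kΩ.
The fractional drop is R_th/(R_th + R_L); requiring this ≤ 0.0420 gives R_L ≥ R_th(1/0.0420 − 1) = 8.031 × 22.81 = 183 kΩ.

R_L(min) ≈ 183 kΩ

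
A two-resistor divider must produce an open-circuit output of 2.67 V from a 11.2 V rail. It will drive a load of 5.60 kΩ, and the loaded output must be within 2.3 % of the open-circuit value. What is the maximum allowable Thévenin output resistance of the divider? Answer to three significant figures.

R_th ≤ 132 Ω

Loading drop = R_th/(R_th + R_L) ≤ 0.0230, so R_th ≤ R_L · ε/(1−ε) = 5.60 kΩ × 0.0230/0.9770 = 132 Ω.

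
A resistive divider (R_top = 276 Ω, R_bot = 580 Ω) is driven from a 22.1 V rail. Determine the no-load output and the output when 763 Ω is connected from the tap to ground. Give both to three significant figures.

Unloaded: 15.0 V; loaded: 12.0 V

Open-circuit: V = 22.1 × 580/(276 + 580) = 15.0 V.
With the load, R_bot becomes R_bot‖R_L = 329.5 Ω, so V = 22.1 × 329.5/605.5 = 12.0 V.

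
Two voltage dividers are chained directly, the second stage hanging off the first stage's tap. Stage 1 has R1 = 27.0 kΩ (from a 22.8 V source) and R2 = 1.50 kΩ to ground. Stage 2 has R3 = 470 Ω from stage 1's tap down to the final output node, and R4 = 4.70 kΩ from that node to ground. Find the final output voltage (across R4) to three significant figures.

Stage 2 presents R3+R4 = 5170 Ω as a load on stage 1's tap.
Stage 1's lower leg becomes R2‖(R3+R4) = 1163 Ω, so V_mid = 22.8 × 1163/28160 = 0.9413 V.
Stage 2 is itself unloaded: V_out = V_mid × R4/(R3+R4) = 0.9413 × 4700/5170 = 0.856 V.

V_out ≈ 0.856 V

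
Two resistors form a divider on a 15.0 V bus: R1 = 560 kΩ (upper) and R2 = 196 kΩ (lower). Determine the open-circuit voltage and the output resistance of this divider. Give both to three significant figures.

V_th is the open-circuit tap voltage: 15.0 × 196/(560 + 196) = 3.89 V.
With the supply zeroed, R1 and R2 appear in parallel from the tap: R_th = R1‖R2 = (560 × 196)/756.0 = 145 kΩ.

V_th = 3.89 V, R_th = 145 kΩ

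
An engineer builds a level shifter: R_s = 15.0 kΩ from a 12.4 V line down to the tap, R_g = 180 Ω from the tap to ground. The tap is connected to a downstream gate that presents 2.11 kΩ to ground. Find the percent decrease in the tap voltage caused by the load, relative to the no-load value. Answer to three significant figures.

The divider's output (Thévenin) resistance is R_s‖R_g = 177.9 Ω.
Fractional drop under load = R_th/(R_th + R_L) = 177.9 / (177.9 + 2110) = 0.07774.
So the output falls by 7.77 %.

7.77 %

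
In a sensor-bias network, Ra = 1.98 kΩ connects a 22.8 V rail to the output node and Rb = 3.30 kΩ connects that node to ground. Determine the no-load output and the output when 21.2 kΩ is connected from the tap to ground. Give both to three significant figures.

Unloaded: 14.2 V; loaded: 13.5 V

Open-circuit: V = 22.8 × 3.30/(1.98 + 3.30) = 14.2 V.
With the load, Rb becomes Rb‖R_L = 2.856 kΩ, so V = 22.8 × 2.856/4.836 = 13.5 V.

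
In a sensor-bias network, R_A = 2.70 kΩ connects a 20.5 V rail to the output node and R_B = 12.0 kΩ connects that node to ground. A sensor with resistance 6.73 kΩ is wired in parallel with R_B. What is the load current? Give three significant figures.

I_L ≈ 1.87 mA

R_B‖R_L = 4.312 kΩ; V_out = 20.5 × 4.312/7.012 = 12.61 V.
I_L = V_out / R_L = 12.61 / 6.73 kΩ = 1.87 mA.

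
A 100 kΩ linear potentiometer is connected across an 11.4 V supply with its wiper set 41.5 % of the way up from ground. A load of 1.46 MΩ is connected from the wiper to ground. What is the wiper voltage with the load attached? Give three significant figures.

V ≈ 4.65 V

The wiper splits the pot into (1−α)R = 58.50 kΩ above and αR = 41.50 kΩ below.
Lower section ‖ load = 40.35 kΩ.
V_wiper = 11.4 × 40.35/(58.50 + 40.35) = 4.65 V.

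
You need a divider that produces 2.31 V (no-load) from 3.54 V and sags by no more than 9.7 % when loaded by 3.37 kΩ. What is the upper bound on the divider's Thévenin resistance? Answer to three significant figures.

Loading drop = R_th/(R_th + R_L) ≤ 0.0970, so R_th ≤ R_L · ε/(1−ε) = 3.37 kΩ × 0.0970/0.9030 = 362 Ω.
(Any R1, R2 with R2/(R1+R2) = 0.653 and R1‖R2 ≤ 362 Ω will meet the spec.)

R_th ≤ 362 Ω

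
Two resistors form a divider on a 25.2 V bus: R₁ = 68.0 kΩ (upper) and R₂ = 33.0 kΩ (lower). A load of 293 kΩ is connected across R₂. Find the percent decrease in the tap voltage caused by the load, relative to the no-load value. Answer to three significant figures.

The divider's output (Thévenin) resistance is R₁‖R₂ = 22.22 kΩ.
Fractional drop under load = R_th/(R_th + R_L) = 22.22 / (22.22 + 293) = 0.07048.
So the output falls by 7.05 %.

7.05 %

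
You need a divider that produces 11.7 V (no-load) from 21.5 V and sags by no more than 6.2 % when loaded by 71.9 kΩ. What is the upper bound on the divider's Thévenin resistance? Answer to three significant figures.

Loading drop = R_th/(R_th + R_L) ≤ 0.0620, so R_th ≤ R_L · ε/(1−ε) = 71.9 kΩ × 0.0620/0.9380 = 4.75 kΩ.

R_th ≤ 4.75 kΩ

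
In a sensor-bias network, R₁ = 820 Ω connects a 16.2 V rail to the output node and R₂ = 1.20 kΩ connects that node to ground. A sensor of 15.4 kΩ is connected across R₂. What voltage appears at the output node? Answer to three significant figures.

The load sits in parallel with R₂: R₂‖R_L = (1200 × 15400) / (1200 + 15400) = 1113 Ω.
V_out = 16.2 × 1113 / (820 + 1113) = 16.2 × 1113/1933 = 9.33 V.

V_out ≈ 9.33 V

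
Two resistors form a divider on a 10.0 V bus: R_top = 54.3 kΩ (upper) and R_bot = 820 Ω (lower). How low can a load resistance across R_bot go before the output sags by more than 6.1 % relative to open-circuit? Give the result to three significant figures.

Output resistance R_th = R_top‖R_bot = (54300 × 820)/55120 = 807.8 Ω.
The fractional drop is R_th/(R_th + R_L); requiring this ≤ 0.0610 gives R_L ≥ R_th(1/0.0610 − 1) = 807.8 × 15.39 = 12.4 kΩ.

R_L(min) ≈ 12.4 kΩ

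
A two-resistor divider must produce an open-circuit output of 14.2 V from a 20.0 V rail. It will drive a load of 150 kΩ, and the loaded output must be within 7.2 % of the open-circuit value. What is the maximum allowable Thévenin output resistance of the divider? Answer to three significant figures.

R_th ≤ 11.6 kΩ

Loading drop = R_th/(R_th + R_L) ≤ 0.0720, so R_th ≤ R_L · ε/(1−ε) = 150 kΩ × 0.0720/0.9280 = 11.6 kΩ.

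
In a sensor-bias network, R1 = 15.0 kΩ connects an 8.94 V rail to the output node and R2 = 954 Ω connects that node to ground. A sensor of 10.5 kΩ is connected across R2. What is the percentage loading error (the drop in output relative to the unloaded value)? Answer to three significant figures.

7.87 %

The divider's output (Thévenin) resistance is R1‖R2 = 897.0 Ω.
Fractional drop under load = R_th/(R_th + R_L) = 897.0 / (897.0 + 10500) = 0.07870.
So the output falls by 7.87 %.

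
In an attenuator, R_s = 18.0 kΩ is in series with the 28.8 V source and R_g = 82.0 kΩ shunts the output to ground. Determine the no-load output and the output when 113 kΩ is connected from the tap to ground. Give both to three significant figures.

Unloaded: 23.6 V; loaded: 20.9 V

Open-circuit: V = 28.8 × 82.0/(18.0 + 82.0) = 23.6 V.
With the load, R_g becomes R_g‖R_L = 47.52 kΩ, so V = 28.8 × 47.52/65.52 = 20.9 V.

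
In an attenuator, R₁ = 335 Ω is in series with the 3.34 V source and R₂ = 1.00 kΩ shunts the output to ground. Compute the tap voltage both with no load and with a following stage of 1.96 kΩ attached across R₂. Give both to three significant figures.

Open-circuit: V = 3.34 × 1000/(335 + 1000) = 2.50 V.
With the load, R₂ becomes R₂‖R_L = 662.2 Ω, so V = 3.34 × 662.2/997.2 = 2.22 V.

Unloaded: 2.50 V; loaded: 2.22 V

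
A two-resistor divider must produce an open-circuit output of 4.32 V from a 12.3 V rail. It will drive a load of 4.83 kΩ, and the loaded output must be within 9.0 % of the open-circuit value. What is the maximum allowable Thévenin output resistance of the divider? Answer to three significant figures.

R_th ≤ 478 Ω

Loading drop = R_th/(R_th + R_L) ≤ 0.0900, so R_th ≤ R_L · ε/(1−ε) = 4.83 kΩ × 0.0900/0.9100 = 478 Ω.
(Any R1, R2 with R2/(R1+R2) = 0.351 and R1‖R2 ≤ 478 Ω will meet the spec.)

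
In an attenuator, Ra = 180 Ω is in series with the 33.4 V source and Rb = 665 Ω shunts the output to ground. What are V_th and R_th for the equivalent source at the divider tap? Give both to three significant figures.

V_th = 26.3 V, R_th = 142 Ω

V_th is the open-circuit tap voltage: 33.4 × 665/(180 + 665) = 26.3 V.
With the supply zeroed, Ra and Rb appear in parallel from the tap: R_th = Ra‖Rb = (180 × 665)/845.0 = 142 Ω.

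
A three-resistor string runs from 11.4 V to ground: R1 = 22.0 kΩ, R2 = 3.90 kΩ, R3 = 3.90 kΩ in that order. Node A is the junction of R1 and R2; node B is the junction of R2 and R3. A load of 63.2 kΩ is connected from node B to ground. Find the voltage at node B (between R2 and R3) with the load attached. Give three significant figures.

V ≈ 1.42 V

At node B, R3 is in parallel with the load: R3‖R_L = 3.673 kΩ.
Below node A the resistance is R2 + (R3‖R_L) = 7.573 kΩ, so V_A = 11.4 × 7.573/29.57 = 2.919 V.
Then V_B = V_A × (R3‖R_L)/(R2 + R3‖R_L) = 2.919 × 3.673/7.573 = 1.42 V.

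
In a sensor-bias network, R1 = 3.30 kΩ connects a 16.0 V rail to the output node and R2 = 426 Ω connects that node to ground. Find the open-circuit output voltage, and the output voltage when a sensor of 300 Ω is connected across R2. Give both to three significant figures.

Open-circuit: V = 16.0 × 426/(3300 + 426) = 1.83 V.
With the load, R2 becomes R2‖R_L = 176.0 Ω, so V = 16.0 × 176.0/3476 = 0.810 V.

Unloaded: 1.83 V; loaded: 0.810 V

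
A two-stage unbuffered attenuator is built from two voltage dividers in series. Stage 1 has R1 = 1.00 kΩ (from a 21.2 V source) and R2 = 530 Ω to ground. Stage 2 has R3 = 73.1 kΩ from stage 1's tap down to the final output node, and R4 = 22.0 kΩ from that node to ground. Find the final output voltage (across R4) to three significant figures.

Stage 2 presents R3+R4 = 95100 Ω as a load on stage 1's tap.
Stage 1's lower leg becomes R2‖(R3+R4) = 527.1 Ω, so V_mid = 21.2 × 527.1/1527 = 7.317 V.
Stage 2 is itself unloaded: V_out = V_mid × R4/(R3+R4) = 7.317 × 22000/95100 = 1.69 V.

V_out ≈ 1.69 V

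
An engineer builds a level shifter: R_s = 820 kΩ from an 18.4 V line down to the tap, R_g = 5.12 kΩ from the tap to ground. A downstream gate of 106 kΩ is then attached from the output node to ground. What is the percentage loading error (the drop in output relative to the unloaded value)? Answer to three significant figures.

4.58 %

The divider's output (Thévenin) resistance is R_s‖R_g = 5.088 kΩ.
Fractional drop under load = R_th/(R_th + R_L) = 5.088 / (5.088 + 106) = 0.04580.
So the output falls by 4.58 %.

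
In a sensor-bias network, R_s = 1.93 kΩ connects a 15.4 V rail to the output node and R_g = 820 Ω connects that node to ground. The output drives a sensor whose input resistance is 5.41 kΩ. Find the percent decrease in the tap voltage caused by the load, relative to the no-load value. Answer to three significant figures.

9.61 %

Unloaded V = 15.4 × 820/2750 = 4.5920 V.
Loaded: R_g‖R_L = 712.1 Ω, giving V = 15.4 × 712.1/2642 = 4.1505 V.
Drop = (4.5920 − 4.1505) / 4.5920 = 9.61 %.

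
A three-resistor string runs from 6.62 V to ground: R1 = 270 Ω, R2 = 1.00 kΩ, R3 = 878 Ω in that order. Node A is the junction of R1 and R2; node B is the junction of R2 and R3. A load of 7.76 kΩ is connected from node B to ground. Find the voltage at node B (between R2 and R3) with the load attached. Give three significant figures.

At node B, R3 is in parallel with the load: R3‖R_L = 788.8 Ω.
Below node A the resistance is R2 + (R3‖R_L) = 1789 Ω, so V_A = 6.62 × 1789/2059 = 5.752 V.
Then V_B = V_A × (R3‖R_L)/(R2 + R3‖R_L) = 5.752 × 788.8/1789 = 2.54 V.

V ≈ 2.54 V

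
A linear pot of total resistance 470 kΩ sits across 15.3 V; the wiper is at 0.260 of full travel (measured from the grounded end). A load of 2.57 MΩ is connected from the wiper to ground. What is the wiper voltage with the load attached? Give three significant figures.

The wiper splits the pot into (1−α)R = 347.8 kΩ above and αR = 122.2 kΩ below.
Lower section ‖ load = 116.7 kΩ.
V_wiper = 15.3 × 116.7/(347.8 + 116.7) = 3.84 V.

V ≈ 3.84 V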